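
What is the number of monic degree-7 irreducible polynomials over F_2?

By the necklace-counting formula, N_2(7) = (1/7) Σ_{d|7} μ(7/d)·2^d.
Divisors of 7: 1, 7; μ(7/d) for each: -1, 1.
Σ = − 2^1 + 2^7 = 126.
N = 126/7 = 18.

18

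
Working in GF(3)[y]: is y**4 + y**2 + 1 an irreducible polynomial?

Write P(y) = y**4 + y**2 + 1.
Check for roots in GF(3): P(0) = 1; P(1) = 0 → root; P(2) = 0 → root.
P(1) = 0, so (y − 1) divides P(y); P is reducible.

No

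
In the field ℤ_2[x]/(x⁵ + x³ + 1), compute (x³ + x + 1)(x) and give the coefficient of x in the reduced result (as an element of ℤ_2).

Multiply in ℤ_2[x]: (x³ + x + 1)·(x) = x⁴ + x² + x.
Reduced: x⁴ + x² + x.

1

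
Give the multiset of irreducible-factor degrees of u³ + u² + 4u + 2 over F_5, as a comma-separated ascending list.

1, 2

Write h(u) = u³ + u² + 4u + 2.
Roots in F_5: h(0) = 2; h(1) = 3; h(2) = 2; h(3) = 0 → root; h(4) = 3.
Linear factors from roots: (u + 2).
Complete factorization: h(u) = (u + 2)·(u² + 4u + 1).
Factor degrees with multiplicity: 1 + 2 = 3.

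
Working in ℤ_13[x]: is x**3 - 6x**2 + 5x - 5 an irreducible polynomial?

Yes

Write f(x) = x**3 - 6x**2 + 5x - 5.
Check each element of ℤ_13 for a root: f(0)=8, f(1)=8, f(2)=2, f(3)=9, f(4)=9, f(5)=8, f(6)=12, f(7)=1, f(8)=7, f(9)=10, f(10)=3, f(11)=5, f(12)=9.
No roots. A degree-3 polynomial over a field with no linear factor is irreducible.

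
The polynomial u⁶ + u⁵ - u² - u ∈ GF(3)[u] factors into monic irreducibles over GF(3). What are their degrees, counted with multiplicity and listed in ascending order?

1, 1, 1, 1, 2

Write f(u) = u⁶ + u⁵ - u² - u.
Roots in GF(3): f(0) = 0 → root; f(1) = 0 → root; f(2) = 0 → root.
Linear factors from roots: (u), (u - 1), (u + 1).
Complete factorization: f(u) = (u)·(u - 1)·(u + 1)^2·(u² + 1).
Factor degrees with multiplicity: 1 + 1 + 1 + 1 + 2 = 6.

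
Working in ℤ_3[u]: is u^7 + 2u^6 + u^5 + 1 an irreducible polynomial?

Write g(u) = u^7 + 2u^6 + u^5 + 1.
Check for roots in ℤ_3: g(0) = 1; g(1) = 2; g(2) = 1.
No roots, so no linear factors.
Monic irreducibles of degree 2 over GF(3): u^2 + 1, u^2 + u + 2, u^2 + 2u + 2.
None of them divide g (all give nonzero remainder).
Degree-3 irreducible divisors: test the 8 monic irreducibles of degree 3 over GF(3).
None of them divide g (all give nonzero remainder).
No irreducible factor of degree ≤ 3 exists, so g is irreducible over GF(3).

Yes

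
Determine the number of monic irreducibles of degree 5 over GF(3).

48

Gauss's count: N_{3}(5) = (1/5) Σ_{d|5} μ(5/d)·3^d.
Divisors of 5: 1, 5; μ(5/d) for each: -1, 1.
Σ = − 3^1 + 3^5 = 240.
N = 240/5 = 48.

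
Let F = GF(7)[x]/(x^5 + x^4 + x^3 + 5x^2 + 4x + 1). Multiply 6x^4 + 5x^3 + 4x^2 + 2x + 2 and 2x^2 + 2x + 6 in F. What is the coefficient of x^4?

4

Multiply in GF(7)[x]: (6x^4 + 5x^3 + 4x^2 + 2x + 2)·(2x^2 + 2x + 6) = 5x^6 + x^5 + 5x^4 + 4x^2 + 2x + 5.
Reduce using x^5 ≡ 6x^4 + 6x^3 + 2x^2 + 3x + 6 (mod x^5 + x^4 + x^3 + 5x^2 + 4x + 1).
Reduced: 4x^4 + 4x^2 + 6x + 2.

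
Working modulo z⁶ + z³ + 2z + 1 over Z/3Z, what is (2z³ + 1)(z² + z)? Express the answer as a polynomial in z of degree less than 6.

Multiply in Z/3Z[z]: (2z³ + 1)·(z² + z) = 2z⁵ + 2z⁴ + z² + z.
Reduced: 2z⁵ + 2z⁴ + z² + z.

2z^5 + 2z^4 + z^2 + z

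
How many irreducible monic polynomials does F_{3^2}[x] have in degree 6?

88440

By the necklace-counting formula, N_9(6) = (1/6) Σ_{d|6} μ(6/d)·9^d.
Divisors of 6: 1, 2, 3, 6; μ(6/d) for each: 1, -1, -1, 1.
Σ = 9^1 − 9^2 − 9^3 + 9^6 = 530640.
N = 530640/6 = 88440.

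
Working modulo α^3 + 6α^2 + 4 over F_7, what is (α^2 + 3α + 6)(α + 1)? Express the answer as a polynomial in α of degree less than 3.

5α^2 + 2α + 2

Multiply in F_7[α]: (α^2 + 3α + 6)·(α + 1) = α^3 + 4α^2 + 2α + 6.
Reduce using α^3 ≡ α^2 + 3 (mod α^3 + 6α^2 + 4).
Reduced: 5α^2 + 2α + 2.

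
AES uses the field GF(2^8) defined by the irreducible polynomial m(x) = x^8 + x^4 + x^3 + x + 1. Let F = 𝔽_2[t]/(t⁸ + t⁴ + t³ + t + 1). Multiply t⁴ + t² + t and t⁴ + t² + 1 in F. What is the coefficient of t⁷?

Multiply in 𝔽_2[t]: (t⁴ + t² + t)·(t⁴ + t² + 1) = t⁸ + t⁵ + t³ + t² + t.
Reduce using t⁸ ≡ t⁴ + t³ + t + 1 (mod t⁸ + t⁴ + t³ + t + 1).
Reduced: t⁵ + t⁴ + t² + 1.

0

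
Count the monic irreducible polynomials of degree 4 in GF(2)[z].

3

The number of monic irreducibles of degree 4 over GF(2) is (1/4)·Σ_{d∣4} μ(4/d) 2^d.
Divisors of 4: 1, 2, 4; μ(4/d) for each: 0, -1, 1.
Σ = − 2^2 + 2^4 = 12.
N = 12/4 = 3.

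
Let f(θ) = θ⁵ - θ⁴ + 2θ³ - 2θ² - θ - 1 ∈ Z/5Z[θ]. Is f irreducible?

Check for roots in Z/5Z: f(0) = 4; f(1) = 3; f(2) = 1; f(3) = 4; f(4) = 4.
No roots, so no linear factors.
Degree-2 irreducible divisors: test the 10 monic irreducibles of degree 2 over GF(5).
None of them divide f (all give nonzero remainder).
No irreducible factor of degree ≤ 2 exists, so f is irreducible over GF(5).

Yes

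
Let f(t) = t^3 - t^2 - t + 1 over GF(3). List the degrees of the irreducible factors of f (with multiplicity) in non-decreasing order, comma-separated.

Roots in GF(3): f(0) = 1; f(1) = 0 → root; f(2) = 0 → root.
Linear factors from roots: (t - 1), (t + 1).
Complete factorization: f(t) = (t + 1)·(t - 1)^2.
Factor degrees with multiplicity: 1 + 1 + 1 = 3.

1, 1, 1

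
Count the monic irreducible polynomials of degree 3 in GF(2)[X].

2

Gauss's count: N_{2}(3) = (1/3) Σ_{d|3} μ(3/d)·2^d.
Divisors of 3: 1, 3; μ(3/d) for each: -1, 1.
Σ = − 2^1 + 2^3 = 6.
N = 6/3 = 2.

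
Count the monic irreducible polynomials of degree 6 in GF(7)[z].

19544

Gauss's count: N_{7}(6) = (1/6) Σ_{d|6} μ(6/d)·7^d.
Divisors of 6: 1, 2, 3, 6; μ(6/d) for each: 1, -1, -1, 1.
Σ = 7^1 − 7^2 − 7^3 + 7^6 = 117264.
N = 117264/6 = 19544.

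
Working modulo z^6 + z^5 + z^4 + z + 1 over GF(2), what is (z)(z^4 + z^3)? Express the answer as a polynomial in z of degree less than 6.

Multiply in GF(2)[z]: (z)·(z^4 + z^3) = z^5 + z^4.
Reduced: z^5 + z^4.

z^5 + z^4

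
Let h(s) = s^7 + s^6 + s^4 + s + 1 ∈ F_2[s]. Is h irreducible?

Check for roots in F_2: h(0) = 1; h(1) = 1.
No roots, so no linear factors.
Monic irreducibles of degree 2 over GF(2): s^2 + s + 1.
None of them divide h (all give nonzero remainder).
Monic irreducibles of degree 3 over GF(2): s^3 + s + 1, s^3 + s^2 + 1.
None of them divide h (all give nonzero remainder).
No irreducible factor of degree ≤ 3 exists, so h is irreducible over GF(2).

Yes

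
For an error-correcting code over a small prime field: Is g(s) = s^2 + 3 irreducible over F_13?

Check each element of F_13 for a root: g(0)=3, g(1)=4, g(2)=7, g(3)=12, g(4)=6, g(5)=2, g(6)=0, g(7)=0, g(8)=2, g(9)=6, g(10)=12, g(11)=7, g(12)=4.
g(6) = 0, so (s − 6) divides g(s); g is reducible.

No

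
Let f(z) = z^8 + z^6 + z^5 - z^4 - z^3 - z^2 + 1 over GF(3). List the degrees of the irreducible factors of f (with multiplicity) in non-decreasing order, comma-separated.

Roots in GF(3): f(0) = 1; f(1) = 1; f(2) = 1.
Complete factorization: f(z) = (z^8 + z^6 + z^5 - z^4 - z^3 - z^2 + 1).
Factor degrees with multiplicity: 8 = 8.

8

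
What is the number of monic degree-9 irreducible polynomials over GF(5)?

Gauss's count: N_{5}(9) = (1/9) Σ_{d|9} μ(9/d)·5^d.
Divisors of 9: 1, 3, 9; μ(9/d) for each: 0, -1, 1.
Σ = − 5^3 + 5^9 = 1953000.
N = 1953000/9 = 217000.

217000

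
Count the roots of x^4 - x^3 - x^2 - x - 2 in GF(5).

Write h(x) = x^4 - x^3 - x^2 - x - 2.
Evaluate at each of the 5 elements of GF(5):
h(0) = 3; h(1) = 1; h(2) = 0 → root; h(3) = 0 → root; h(4) = 0 → root.
Roots: {2, 3, 4}.

3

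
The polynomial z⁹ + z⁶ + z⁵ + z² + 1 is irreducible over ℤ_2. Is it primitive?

Write f(z) = z⁹ + z⁶ + z⁵ + z² + 1.
|GF(2^9)^×| = 2^9 − 1 = 511. Prime factorization: 511 = 7·73.
f is primitive ⇔ z has order 511 in GF(2)[z]/(f), i.e. z^(511/q) ≠ 1 for each prime q | 511.
z^(73) mod f = 1
z^(7) mod f = z⁷.
Since z^(73) = 1, the order of z divides 73 < 511; not primitive.

No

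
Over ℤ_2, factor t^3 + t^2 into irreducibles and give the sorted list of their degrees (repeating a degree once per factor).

Write h(t) = t^3 + t^2.
Roots in ℤ_2: h(0) = 0 → root; h(1) = 0 → root.
Linear factors from roots: (t), (t + 1).
Complete factorization: h(t) = (t + 1)·(t)^2.
Factor degrees with multiplicity: 1 + 1 + 1 = 3.

1, 1, 1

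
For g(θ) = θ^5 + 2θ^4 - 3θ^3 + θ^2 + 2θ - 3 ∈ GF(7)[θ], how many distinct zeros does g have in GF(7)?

Evaluate at each of the 7 elements of GF(7):
g(0) = 4; g(1) = 0 → root; g(2) = 3; g(3) = 0 → root; g(4) = 0 → root; g(5) = 0 → root; g(6) = 0 → root.
Roots: {1, 3, 4, 5, 6}.

5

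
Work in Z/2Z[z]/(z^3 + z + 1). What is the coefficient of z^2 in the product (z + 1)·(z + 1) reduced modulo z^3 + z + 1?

Multiply in Z/2Z[z]: (z + 1)·(z + 1) = z^2 + 1.
Reduced: z^2 + 1.

1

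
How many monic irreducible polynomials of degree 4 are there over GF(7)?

588

The number of monic irreducibles of degree 4 over GF(7) is (1/4)·Σ_{d∣4} μ(4/d) 7^d.
Divisors of 4: 1, 2, 4; μ(4/d) for each: 0, -1, 1.
Σ = − 7^2 + 7^4 = 2352.
N = 2352/4 = 588.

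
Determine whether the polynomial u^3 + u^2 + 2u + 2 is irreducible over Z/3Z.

No

Write P(u) = u^3 + u^2 + 2u + 2.
Check for roots in Z/3Z: P(0) = 2; P(1) = 0 → root; P(2) = 0 → root.
P(1) = 0, so (u − 1) divides P(u); P is reducible.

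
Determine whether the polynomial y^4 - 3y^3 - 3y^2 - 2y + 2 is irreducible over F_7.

Write g(y) = y^4 - 3y^3 - 3y^2 - 2y + 2.
Check for roots in F_7: g(0) = 2; g(1) = 2; g(2) = 6; g(3) = 4; g(4) = 3; g(5) = 6; g(6) = 5.
No roots, so no linear factors.
Degree-2 irreducible divisors: test the 21 monic irreducibles of degree 2 over GF(7).
None of them divide g (all give nonzero remainder).
No irreducible factor of degree ≤ 2 exists, so g is irreducible over GF(7).

Yes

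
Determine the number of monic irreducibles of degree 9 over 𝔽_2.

56

The number of monic irreducibles of degree 9 over GF(2) is (1/9)·Σ_{d∣9} μ(9/d) 2^d.
Divisors of 9: 1, 3, 9; μ(9/d) for each: 0, -1, 1.
Σ = − 2^3 + 2^9 = 504.
N = 504/9 = 56.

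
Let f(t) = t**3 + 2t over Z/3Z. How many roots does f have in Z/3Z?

3

Evaluate at each of the 3 elements of Z/3Z:
f(0) = 0 → root; f(1) = 0 → root; f(2) = 0 → root.
Roots: {0, 1, 2}.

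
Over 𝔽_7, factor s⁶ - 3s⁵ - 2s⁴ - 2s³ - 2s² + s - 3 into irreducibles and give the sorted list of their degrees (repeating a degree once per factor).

Write f(s) = s⁶ - 3s⁵ - 2s⁴ - 2s³ - 2s² + s - 3.
Complete factorization: f(s) = (s⁶ - 3s⁵ - 2s⁴ - 2s³ - 2s² + s - 3).
Factor degrees with multiplicity: 6 = 6.

6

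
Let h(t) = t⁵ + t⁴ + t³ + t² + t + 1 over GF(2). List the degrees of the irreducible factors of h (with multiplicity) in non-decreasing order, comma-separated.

1, 2, 2

Roots in GF(2): h(0) = 1; h(1) = 0 → root.
Linear factors from roots: (t + 1).
Complete factorization: h(t) = (t + 1)·(t² + t + 1)^2.
Factor degrees with multiplicity: 1 + 2 + 2 = 5.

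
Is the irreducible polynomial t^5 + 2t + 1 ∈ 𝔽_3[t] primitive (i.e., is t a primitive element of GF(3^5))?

Yes

Write f(t) = t^5 + 2t + 1.
|GF(3^5)^×| = 3^5 − 1 = 242. Prime factorization: 242 = 2·11^2.
f is primitive ⇔ t has order 242 in GF(3)[t]/(f), i.e. t^(242/q) ≠ 1 for each prime q | 242.
t^(121) mod f = 2.
t^(22) mod f = 2t^3 + 2t^2 + t + 1.
None equal 1, so t has full order 242; f is primitive.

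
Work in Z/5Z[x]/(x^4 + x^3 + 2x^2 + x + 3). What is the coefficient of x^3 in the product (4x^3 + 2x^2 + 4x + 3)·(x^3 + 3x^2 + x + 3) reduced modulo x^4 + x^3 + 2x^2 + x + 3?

Multiply in Z/5Z[x]: (4x^3 + 2x^2 + 4x + 3)·(x^3 + 3x^2 + x + 3) = 4x^6 + 4x^5 + 4x^4 + 4x^3 + 4x^2 + 4.
Reduce using x^4 ≡ 4x^3 + 3x^2 + 4x + 2 (mod x^4 + x^3 + 2x^2 + x + 3).
Reduced: 4x^3 + 4x + 1.

4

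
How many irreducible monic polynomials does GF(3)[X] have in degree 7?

Gauss's count: N_{3}(7) = (1/7) Σ_{d|7} μ(7/d)·3^d.
Divisors of 7: 1, 7; μ(7/d) for each: -1, 1.
Σ = − 3^1 + 3^7 = 2184.
N = 2184/7 = 312.

312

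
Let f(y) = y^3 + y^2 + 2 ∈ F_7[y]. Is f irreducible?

No

Check for roots in F_7: f(0) = 2; f(1) = 4; f(2) = 0 → root; f(3) = 3; f(4) = 5; f(5) = 5; f(6) = 2.
f(2) = 0, so (y − 2) divides f(y); f is reducible.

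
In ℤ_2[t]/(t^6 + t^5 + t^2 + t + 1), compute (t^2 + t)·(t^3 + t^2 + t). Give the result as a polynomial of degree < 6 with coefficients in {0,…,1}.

t^5 + t^2

Multiply in ℤ_2[t]: (t^2 + t)·(t^3 + t^2 + t) = t^5 + t^2.
Reduced: t^5 + t^2.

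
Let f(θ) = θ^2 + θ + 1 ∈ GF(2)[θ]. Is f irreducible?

Check for roots in GF(2): f(0) = 1; f(1) = 1.
No roots. A degree-2 polynomial over a field with no linear factor is irreducible.

Yes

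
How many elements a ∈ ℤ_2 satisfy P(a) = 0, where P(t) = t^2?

Evaluate at each of the 2 elements of ℤ_2:
P(0) = 0 → root; P(1) = 1.
Roots: {0}.

1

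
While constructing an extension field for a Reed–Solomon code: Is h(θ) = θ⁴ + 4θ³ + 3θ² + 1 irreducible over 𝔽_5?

Check for roots in 𝔽_5: h(0) = 1; h(1) = 4; h(2) = 1; h(3) = 2; h(4) = 1.
No roots, so no linear factors.
Degree-2 irreducible divisors: test the 10 monic irreducibles of degree 2 over GF(5).
None of them divide h (all give nonzero remainder).
No irreducible factor of degree ≤ 2 exists, so h is irreducible over GF(5).

Yes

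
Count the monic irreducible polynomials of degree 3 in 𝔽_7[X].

112

Gauss's count: N_{7}(3) = (1/3) Σ_{d|3} μ(3/d)·7^d.
Divisors of 3: 1, 3; μ(3/d) for each: -1, 1.
Σ = − 7^1 + 7^3 = 336.
N = 336/3 = 112.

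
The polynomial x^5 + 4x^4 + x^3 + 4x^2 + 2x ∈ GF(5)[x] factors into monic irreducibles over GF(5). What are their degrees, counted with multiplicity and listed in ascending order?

1, 2, 2

Write h(x) = x^5 + 4x^4 + x^3 + 4x^2 + 2x.
Roots in GF(5): h(0) = 0 → root; h(1) = 2; h(2) = 4; h(3) = 1; h(4) = 4.
Linear factors from roots: (x).
Complete factorization: h(x) = (x)·(x^2 + 2x + 3)·(x^2 + 2x + 4).
Factor degrees with multiplicity: 1 + 2 + 2 = 5.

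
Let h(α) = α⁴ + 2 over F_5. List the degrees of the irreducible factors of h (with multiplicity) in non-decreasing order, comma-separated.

4

Roots in F_5: h(0) = 2; h(1) = 3; h(2) = 3; h(3) = 3; h(4) = 3.
Complete factorization: h(α) = (α⁴ + 2).
Factor degrees with multiplicity: 4 = 4.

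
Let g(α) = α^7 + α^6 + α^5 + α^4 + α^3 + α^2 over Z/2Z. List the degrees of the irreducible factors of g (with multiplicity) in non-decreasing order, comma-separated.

1, 1, 1, 2, 2

Roots in Z/2Z: g(0) = 0 → root; g(1) = 0 → root.
Linear factors from roots: (α), (α + 1).
Complete factorization: g(α) = (α + 1)·(α)^2·(α^2 + α + 1)^2.
Factor degrees with multiplicity: 1 + 1 + 1 + 2 + 2 = 7.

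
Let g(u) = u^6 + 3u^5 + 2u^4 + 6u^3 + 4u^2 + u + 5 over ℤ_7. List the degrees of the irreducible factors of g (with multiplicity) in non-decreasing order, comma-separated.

Complete factorization: g(u) = (u^2 + 5u + 5)·(u^4 + 5u^3 + 2u + 1).
Factor degrees with multiplicity: 2 + 4 = 6.

2, 4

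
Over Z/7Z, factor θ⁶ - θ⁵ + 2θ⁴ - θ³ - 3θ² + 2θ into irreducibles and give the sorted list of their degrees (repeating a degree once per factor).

Write g(θ) = θ⁶ - θ⁵ + 2θ⁴ - θ³ - 3θ² + 2θ.
Linear factors from roots: (θ), (θ - 1), (θ + 1).
Complete factorization: g(θ) = (θ)·(θ - 1)·(θ + 1)^2·(θ² - 2θ - 2).
Factor degrees with multiplicity: 1 + 1 + 1 + 1 + 2 = 6.

1, 1, 1, 1, 2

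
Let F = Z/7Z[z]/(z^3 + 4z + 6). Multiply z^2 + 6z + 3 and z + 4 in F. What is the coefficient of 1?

Multiply in Z/7Z[z]: (z^2 + 6z + 3)·(z + 4) = z^3 + 3z^2 + 6z + 5.
Reduce using z^3 ≡ 3z + 1 (mod z^3 + 4z + 6).
Reduced: 3z^2 + 2z + 6.

6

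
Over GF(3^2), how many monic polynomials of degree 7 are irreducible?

683280

The number of monic irreducibles of degree 7 over GF(9) is (1/7)·Σ_{d∣7} μ(7/d) 9^d.
Divisors of 7: 1, 7; μ(7/d) for each: -1, 1.
Σ = − 9^1 + 9^7 = 4782960.
N = 4782960/7 = 683280.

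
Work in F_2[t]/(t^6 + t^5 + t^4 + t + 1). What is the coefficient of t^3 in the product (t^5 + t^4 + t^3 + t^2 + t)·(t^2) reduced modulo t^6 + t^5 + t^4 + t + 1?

1

Multiply in F_2[t]: (t^5 + t^4 + t^3 + t^2 + t)·(t^2) = t^7 + t^6 + t^5 + t^4 + t^3.
Reduce using t^6 ≡ t^5 + t^4 + t + 1 (mod t^6 + t^5 + t^4 + t + 1).
Reduced: t^4 + t^3 + t^2 + t.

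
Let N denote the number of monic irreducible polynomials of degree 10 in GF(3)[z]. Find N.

5880

Gauss's count: N_{3}(10) = (1/10) Σ_{d|10} μ(10/d)·3^d.
Divisors of 10: 1, 2, 5, 10; μ(10/d) for each: 1, -1, -1, 1.
Σ = 3^1 − 3^2 − 3^5 + 3^10 = 58800.
N = 58800/10 = 5880.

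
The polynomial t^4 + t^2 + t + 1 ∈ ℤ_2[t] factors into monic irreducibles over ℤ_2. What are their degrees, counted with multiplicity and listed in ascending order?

Write g(t) = t^4 + t^2 + t + 1.
Roots in ℤ_2: g(0) = 1; g(1) = 0 → root.
Linear factors from roots: (t + 1).
Complete factorization: g(t) = (t + 1)·(t^3 + t^2 + 1).
Factor degrees with multiplicity: 1 + 3 = 4.

1, 3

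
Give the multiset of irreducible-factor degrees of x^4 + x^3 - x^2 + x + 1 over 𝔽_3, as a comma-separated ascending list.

1, 1, 2

Write g(x) = x^4 + x^3 - x^2 + x + 1.
Roots in 𝔽_3: g(0) = 1; g(1) = 0 → root; g(2) = 2.
Linear factors from roots: (x - 1).
Complete factorization: g(x) = (x - 1)^2·(x^2 + 1).
Factor degrees with multiplicity: 1 + 1 + 2 = 4.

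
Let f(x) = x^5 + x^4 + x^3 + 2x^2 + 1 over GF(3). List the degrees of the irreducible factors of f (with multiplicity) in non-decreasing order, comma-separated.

Roots in GF(3): f(0) = 1; f(1) = 0 → root; f(2) = 2.
Linear factors from roots: (x + 2).
Complete factorization: f(x) = (x + 2)·(x^2 + 1)·(x^2 + 2x + 2).
Factor degrees with multiplicity: 1 + 2 + 2 = 5.

1, 2, 2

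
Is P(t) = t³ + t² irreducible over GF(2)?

No

Check for roots in GF(2): P(0) = 0 → root; P(1) = 0 → root.
P(0) = 0, so (t) divides P(t); P is reducible.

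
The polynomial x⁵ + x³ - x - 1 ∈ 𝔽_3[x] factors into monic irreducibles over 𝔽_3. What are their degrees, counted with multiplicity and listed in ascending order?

Write h(x) = x⁵ + x³ - x - 1.
Roots in 𝔽_3: h(0) = 2; h(1) = 0 → root; h(2) = 1.
Linear factors from roots: (x - 1).
Complete factorization: h(x) = (x - 1)·(x² - x - 1)^2.
Factor degrees with multiplicity: 1 + 2 + 2 = 5.

1, 2, 2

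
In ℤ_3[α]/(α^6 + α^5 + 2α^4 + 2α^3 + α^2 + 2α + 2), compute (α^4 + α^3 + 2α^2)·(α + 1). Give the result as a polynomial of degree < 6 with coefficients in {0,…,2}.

α^5 + 2α^4 + 2α^2

Multiply in ℤ_3[α]: (α^4 + α^3 + 2α^2)·(α + 1) = α^5 + 2α^4 + 2α^2.
Reduced: α^5 + 2α^4 + 2α^2.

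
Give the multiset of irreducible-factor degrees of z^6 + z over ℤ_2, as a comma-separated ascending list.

Write h(z) = z^6 + z.
Roots in ℤ_2: h(0) = 0 → root; h(1) = 0 → root.
Linear factors from roots: (z), (z + 1).
Complete factorization: h(z) = (z)·(z + 1)·(z^4 + z^3 + z^2 + z + 1).
Factor degrees with multiplicity: 1 + 1 + 4 = 6.

1, 1, 4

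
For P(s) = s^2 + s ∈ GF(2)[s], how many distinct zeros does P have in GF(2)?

Evaluate at each of the 2 elements of GF(2):
P(0) = 0 → root; P(1) = 0 → root.
Roots: {0, 1}.

2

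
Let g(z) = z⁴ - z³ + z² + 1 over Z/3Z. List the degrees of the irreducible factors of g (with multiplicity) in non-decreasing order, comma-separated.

Roots in Z/3Z: g(0) = 1; g(1) = 2; g(2) = 1.
Complete factorization: g(z) = (z⁴ - z³ + z² + 1).
Factor degrees with multiplicity: 4 = 4.

4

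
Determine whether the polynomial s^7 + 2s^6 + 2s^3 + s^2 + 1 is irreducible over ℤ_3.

Yes

Write P(s) = s^7 + 2s^6 + 2s^3 + s^2 + 1.
Check for roots in ℤ_3: P(0) = 1; P(1) = 1; P(2) = 1.
No roots, so no linear factors.
Monic irreducibles of degree 2 over GF(3): s^2 + 1, s^2 + s + 2, s^2 + 2s + 2.
None of them divide P (all give nonzero remainder).
Degree-3 irreducible divisors: test the 8 monic irreducibles of degree 3 over GF(3).
None of them divide P (all give nonzero remainder).
No irreducible factor of degree ≤ 3 exists, so P is irreducible over GF(3).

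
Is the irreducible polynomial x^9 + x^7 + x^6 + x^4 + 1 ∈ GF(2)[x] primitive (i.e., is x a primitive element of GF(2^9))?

Write f(x) = x^9 + x^7 + x^6 + x^4 + 1.
|GF(2^9)^×| = 2^9 − 1 = 511. Prime factorization: 511 = 7·73.
f is primitive ⇔ x has order 511 in GF(2)[x]/(f), i.e. x^(511/q) ≠ 1 for each prime q | 511.
x^(73) mod f = x^8 + x^7 + x^5 + x^2 + x + 1.
x^(7) mod f = x^7.
None equal 1, so x has full order 511; f is primitive.

Yes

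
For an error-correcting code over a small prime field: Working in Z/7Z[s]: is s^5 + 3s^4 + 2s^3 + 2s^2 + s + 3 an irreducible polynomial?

Write P(s) = s^5 + 3s^4 + 2s^3 + 2s^2 + s + 3.
Check for roots in Z/7Z: P(0) = 3; P(1) = 5; P(2) = 4; P(3) = 4; P(4) = 6; P(5) = 2; P(6) = 4.
No roots, so no linear factors.
Degree-2 irreducible divisors: test the 21 monic irreducibles of degree 2 over GF(7).
None of them divide P (all give nonzero remainder).
No irreducible factor of degree ≤ 2 exists, so P is irreducible over GF(7).

Yes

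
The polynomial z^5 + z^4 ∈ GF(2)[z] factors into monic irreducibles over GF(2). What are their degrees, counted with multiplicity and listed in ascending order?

1, 1, 1, 1, 1

Write g(z) = z^5 + z^4.
Roots in GF(2): g(0) = 0 → root; g(1) = 0 → root.
Linear factors from roots: (z), (z + 1).
Complete factorization: g(z) = (z + 1)·(z)^4.
Factor degrees with multiplicity: 1 + 1 + 1 + 1 + 1 = 5.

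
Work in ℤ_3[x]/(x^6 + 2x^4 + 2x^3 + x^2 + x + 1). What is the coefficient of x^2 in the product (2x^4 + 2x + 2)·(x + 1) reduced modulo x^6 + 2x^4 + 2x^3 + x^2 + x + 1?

Multiply in ℤ_3[x]: (2x^4 + 2x + 2)·(x + 1) = 2x^5 + 2x^4 + 2x^2 + x + 2.
Reduced: 2x^5 + 2x^4 + 2x^2 + x + 2.

2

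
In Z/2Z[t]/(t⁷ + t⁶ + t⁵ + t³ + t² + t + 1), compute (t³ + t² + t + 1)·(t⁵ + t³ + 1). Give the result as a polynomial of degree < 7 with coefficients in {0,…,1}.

t^6 + t^3 + 1

Multiply in Z/2Z[t]: (t³ + t² + t + 1)·(t⁵ + t³ + 1) = t⁸ + t⁷ + t⁴ + t² + t + 1.
Reduce using t⁷ ≡ t⁶ + t⁵ + t³ + t² + t + 1 (mod t⁷ + t⁶ + t⁵ + t³ + t² + t + 1).
Reduced: t⁶ + t³ + 1.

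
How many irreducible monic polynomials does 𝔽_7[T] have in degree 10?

28245840

By the necklace-counting formula, N_7(10) = (1/10) Σ_{d|10} μ(10/d)·7^d.
Divisors of 10: 1, 2, 5, 10; μ(10/d) for each: 1, -1, -1, 1.
Σ = 7^1 − 7^2 − 7^5 + 7^10 = 282458400.
N = 282458400/10 = 28245840.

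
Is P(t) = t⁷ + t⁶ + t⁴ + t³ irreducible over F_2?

No

Check for roots in F_2: P(0) = 0 → root; P(1) = 0 → root.
P(0) = 0, so (t) divides P(t); P is reducible.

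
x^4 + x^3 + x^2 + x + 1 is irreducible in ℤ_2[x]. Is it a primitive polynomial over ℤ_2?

Write f(x) = x^4 + x^3 + x^2 + x + 1.
|GF(2^4)^×| = 2^4 − 1 = 15. Prime factorization: 15 = 3·5.
f is primitive ⇔ x has order 15 in GF(2)[x]/(f), i.e. x^(15/q) ≠ 1 for each prime q | 15.
x^(5) mod f = 1
x^(3) mod f = x^3.
Since x^(5) = 1, the order of x divides 5 < 15; not primitive.

No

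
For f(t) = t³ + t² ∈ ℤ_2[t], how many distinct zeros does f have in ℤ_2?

Evaluate at each of the 2 elements of ℤ_2:
f(0) = 0 → root; f(1) = 0 → root.
Roots: {0, 1}.

2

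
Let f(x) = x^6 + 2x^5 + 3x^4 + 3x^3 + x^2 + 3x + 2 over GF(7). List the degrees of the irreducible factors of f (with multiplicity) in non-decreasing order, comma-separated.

Complete factorization: f(x) = (x^6 + 2x^5 + 3x^4 + 3x^3 + x^2 + 3x + 2).
Factor degrees with multiplicity: 6 = 6.

6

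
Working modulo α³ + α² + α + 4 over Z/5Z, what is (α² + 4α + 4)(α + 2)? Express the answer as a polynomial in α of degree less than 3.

α + 4

Multiply in Z/5Z[α]: (α² + 4α + 4)·(α + 2) = α³ + α² + 2α + 3.
Reduce using α³ ≡ 4α² + 4α + 1 (mod α³ + α² + α + 4).
Reduced: α + 4.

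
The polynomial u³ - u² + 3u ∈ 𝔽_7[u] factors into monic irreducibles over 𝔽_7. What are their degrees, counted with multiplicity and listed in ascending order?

Write g(u) = u³ - u² + 3u.
Linear factors from roots: (u).
Complete factorization: g(u) = (u)·(u² - u + 3).
Factor degrees with multiplicity: 1 + 2 = 3.

1, 2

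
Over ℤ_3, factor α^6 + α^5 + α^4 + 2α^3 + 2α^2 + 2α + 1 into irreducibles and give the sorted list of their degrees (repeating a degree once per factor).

1, 2, 3

Write h(α) = α^6 + α^5 + α^4 + 2α^3 + 2α^2 + 2α + 1.
Roots in ℤ_3: h(0) = 1; h(1) = 1; h(2) = 0 → root.
Linear factors from roots: (α + 1).
Complete factorization: h(α) = (α + 1)·(α^2 + 2α + 2)·(α^3 + α^2 + 2).
Factor degrees with multiplicity: 1 + 2 + 3 = 6.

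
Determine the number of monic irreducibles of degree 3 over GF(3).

8

Gauss's count: N_{3}(3) = (1/3) Σ_{d|3} μ(3/d)·3^d.
Divisors of 3: 1, 3; μ(3/d) for each: -1, 1.
Σ = − 3^1 + 3^3 = 24.
N = 24/3 = 8.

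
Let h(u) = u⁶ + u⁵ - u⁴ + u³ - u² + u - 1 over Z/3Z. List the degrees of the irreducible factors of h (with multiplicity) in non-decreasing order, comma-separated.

6

Roots in Z/3Z: h(0) = 2; h(1) = 1; h(2) = 1.
Complete factorization: h(u) = (u⁶ + u⁵ - u⁴ + u³ - u² + u - 1).
Factor degrees with multiplicity: 6 = 6.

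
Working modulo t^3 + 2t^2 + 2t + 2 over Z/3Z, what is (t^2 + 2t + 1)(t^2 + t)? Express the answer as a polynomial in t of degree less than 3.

2t^2 + 1

Multiply in Z/3Z[t]: (t^2 + 2t + 1)·(t^2 + t) = t^4 + t.
Reduce using t^3 ≡ t^2 + t + 1 (mod t^3 + 2t^2 + 2t + 2).
Reduced: 2t^2 + 1.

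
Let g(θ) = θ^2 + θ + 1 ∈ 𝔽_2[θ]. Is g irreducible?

Check for roots in 𝔽_2: g(0) = 1; g(1) = 1.
No roots. A degree-2 polynomial over a field with no linear factor is irreducible.

Yes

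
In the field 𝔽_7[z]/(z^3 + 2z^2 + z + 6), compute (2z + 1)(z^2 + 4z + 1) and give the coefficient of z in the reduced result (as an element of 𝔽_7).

Multiply in 𝔽_7[z]: (2z + 1)·(z^2 + 4z + 1) = 2z^3 + 2z^2 + 6z + 1.
Reduce using z^3 ≡ 5z^2 + 6z + 1 (mod z^3 + 2z^2 + z + 6).
Reduced: 5z^2 + 4z + 3.

4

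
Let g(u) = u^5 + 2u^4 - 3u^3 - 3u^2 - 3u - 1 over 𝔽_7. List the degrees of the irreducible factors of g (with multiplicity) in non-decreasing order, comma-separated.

Linear factors from roots: (u - 1), (u - 2), (u - 3).
Complete factorization: g(u) = (u - 3)·(u - 2)·(u - 1)·(u^2 + u - 1).
Factor degrees with multiplicity: 1 + 1 + 1 + 2 = 5.

1, 1, 1, 2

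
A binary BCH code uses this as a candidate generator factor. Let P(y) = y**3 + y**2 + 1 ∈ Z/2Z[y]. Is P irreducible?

Yes

Check for roots in Z/2Z: P(0) = 1; P(1) = 1.
No roots. A degree-3 polynomial over a field with no linear factor is irreducible.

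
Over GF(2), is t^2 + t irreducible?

No

Write P(t) = t^2 + t.
Check for roots in GF(2): P(0) = 0 → root; P(1) = 0 → root.
P(0) = 0, so (t) divides P(t); P is reducible.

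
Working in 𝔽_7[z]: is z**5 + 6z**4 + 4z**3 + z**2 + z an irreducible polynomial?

Write m(z) = z**5 + 6z**4 + 4z**3 + z**2 + z.
Check for roots in 𝔽_7: m(0) = 0 → root; m(1) = 6; m(2) = 5; m(3) = 2; m(4) = 1; m(5) = 6; m(6) = 1.
m(0) = 0, so (z) divides m(z); m is reducible.

No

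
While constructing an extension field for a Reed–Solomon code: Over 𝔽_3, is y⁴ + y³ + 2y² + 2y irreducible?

Write P(y) = y⁴ + y³ + 2y² + 2y.
Check for roots in 𝔽_3: P(0) = 0 → root; P(1) = 0 → root; P(2) = 0 → root.
P(0) = 0, so (y) divides P(y); P is reducible.

No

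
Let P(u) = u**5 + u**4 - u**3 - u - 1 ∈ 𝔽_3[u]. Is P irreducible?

Yes

Check for roots in 𝔽_3: P(0) = 2; P(1) = 2; P(2) = 1.
No roots, so no linear factors.
Monic irreducibles of degree 2 over GF(3): u**2 + 1, u**2 + u - 1, u**2 - u - 1.
None of them divide P (all give nonzero remainder).
No irreducible factor of degree ≤ 2 exists, so P is irreducible over GF(3).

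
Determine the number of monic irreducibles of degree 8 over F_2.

By the necklace-counting formula, N_2(8) = (1/8) Σ_{d|8} μ(8/d)·2^d.
Divisors of 8: 1, 2, 4, 8; μ(8/d) for each: 0, 0, -1, 1.
Σ = − 2^4 + 2^8 = 240.
N = 240/8 = 30.

30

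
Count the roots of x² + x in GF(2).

2

Write h(x) = x² + x.
Evaluate at each of the 2 elements of GF(2):
h(0) = 0 → root; h(1) = 0 → root.
Roots: {0, 1}.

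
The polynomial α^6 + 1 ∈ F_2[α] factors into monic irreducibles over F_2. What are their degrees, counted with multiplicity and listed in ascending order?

Write h(α) = α^6 + 1.
Roots in F_2: h(0) = 1; h(1) = 0 → root.
Linear factors from roots: (α + 1).
Complete factorization: h(α) = (α + 1)^2·(α^2 + α + 1)^2.
Factor degrees with multiplicity: 1 + 1 + 2 + 2 = 6.

1, 1, 2, 2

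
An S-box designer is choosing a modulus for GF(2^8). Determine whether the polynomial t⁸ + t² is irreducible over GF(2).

Write g(t) = t⁸ + t².
Check for roots in GF(2): g(0) = 0 → root; g(1) = 0 → root.
g(0) = 0, so (t) divides g(t); g is reducible.

No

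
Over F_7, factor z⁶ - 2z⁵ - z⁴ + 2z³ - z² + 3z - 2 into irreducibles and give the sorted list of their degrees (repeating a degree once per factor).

1, 1, 1, 3

Write h(z) = z⁶ - 2z⁵ - z⁴ + 2z³ - z² + 3z - 2.
Linear factors from roots: (z - 1), (z - 2), (z + 2).
Complete factorization: h(z) = (z + 2)·(z - 2)·(z - 1)·(z³ - z² + 2z + 3).
Factor degrees with multiplicity: 1 + 1 + 1 + 3 = 6.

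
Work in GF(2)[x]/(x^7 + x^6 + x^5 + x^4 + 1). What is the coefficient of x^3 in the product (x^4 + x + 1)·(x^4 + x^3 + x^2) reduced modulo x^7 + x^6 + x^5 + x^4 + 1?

0

Multiply in GF(2)[x]: (x^4 + x + 1)·(x^4 + x^3 + x^2) = x^8 + x^7 + x^6 + x^5 + x^2.
Reduce using x^7 ≡ x^6 + x^5 + x^4 + 1 (mod x^7 + x^6 + x^5 + x^4 + 1).
Reduced: x^2 + x.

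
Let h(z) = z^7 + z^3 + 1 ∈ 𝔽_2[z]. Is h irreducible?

Check for roots in 𝔽_2: h(0) = 1; h(1) = 1.
No roots, so no linear factors.
Monic irreducibles of degree 2 over GF(2): z^2 + z + 1.
None of them divide h (all give nonzero remainder).
Monic irreducibles of degree 3 over GF(2): z^3 + z + 1, z^3 + z^2 + 1.
None of them divide h (all give nonzero remainder).
No irreducible factor of degree ≤ 3 exists, so h is irreducible over GF(2).

Yes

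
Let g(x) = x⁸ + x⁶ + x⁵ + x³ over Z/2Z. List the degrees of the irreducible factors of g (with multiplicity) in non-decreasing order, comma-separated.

1, 1, 1, 1, 1, 1, 2

Roots in Z/2Z: g(0) = 0 → root; g(1) = 0 → root.
Linear factors from roots: (x), (x + 1).
Complete factorization: g(x) = (x)^3·(x + 1)^3·(x² + x + 1).
Factor degrees with multiplicity: 1 + 1 + 1 + 1 + 1 + 1 + 2 = 8.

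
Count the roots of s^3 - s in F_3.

3

Write f(s) = s^3 - s.
Evaluate at each of the 3 elements of F_3:
f(0) = 0 → root; f(1) = 0 → root; f(2) = 0 → root.
Roots: {0, 1, 2}.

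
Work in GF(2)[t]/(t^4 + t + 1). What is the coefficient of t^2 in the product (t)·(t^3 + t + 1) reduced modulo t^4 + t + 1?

1

Multiply in GF(2)[t]: (t)·(t^3 + t + 1) = t^4 + t^2 + t.
Reduce using t^4 ≡ t + 1 (mod t^4 + t + 1).
Reduced: t^2 + 1.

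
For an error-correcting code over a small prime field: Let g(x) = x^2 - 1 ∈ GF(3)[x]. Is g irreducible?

Check for roots in GF(3): g(0) = 2; g(1) = 0 → root; g(2) = 0 → root.
g(1) = 0, so (x − 1) divides g(x); g is reducible.

No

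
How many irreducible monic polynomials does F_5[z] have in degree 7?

By the necklace-counting formula, N_5(7) = (1/7) Σ_{d|7} μ(7/d)·5^d.
Divisors of 7: 1, 7; μ(7/d) for each: -1, 1.
Σ = − 5^1 + 5^7 = 78120.
N = 78120/7 = 11160.

11160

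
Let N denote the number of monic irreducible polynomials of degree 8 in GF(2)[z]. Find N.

x^(2^8) − x is the product of all monic irreducibles of degree dividing 8; Möbius inversion gives N = (1/8) Σ μ(8/d)·2^d.
Divisors of 8: 1, 2, 4, 8; μ(8/d) for each: 0, 0, -1, 1.
Σ = − 2^4 + 2^8 = 240.
N = 240/8 = 30.

30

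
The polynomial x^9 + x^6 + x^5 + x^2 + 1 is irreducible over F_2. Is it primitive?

Write f(x) = x^9 + x^6 + x^5 + x^2 + 1.
|GF(2^9)^×| = 2^9 − 1 = 511. Prime factorization: 511 = 7·73.
f is primitive ⇔ x has order 511 in GF(2)[x]/(f), i.e. x^(511/q) ≠ 1 for each prime q | 511.
x^(73) mod f = 1
x^(7) mod f = x^7.
Since x^(73) = 1, the order of x divides 73 < 511; not primitive.

No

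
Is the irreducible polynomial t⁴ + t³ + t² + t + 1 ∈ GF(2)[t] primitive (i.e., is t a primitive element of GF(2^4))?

Write f(t) = t⁴ + t³ + t² + t + 1.
|GF(2^4)^×| = 2^4 − 1 = 15. Prime factorization: 15 = 3·5.
f is primitive ⇔ t has order 15 in GF(2)[t]/(f), i.e. t^(15/q) ≠ 1 for each prime q | 15.
t^(5) mod f = 1
t^(3) mod f = t³.
Since t^(5) = 1, the order of t divides 5 < 15; not primitive.

No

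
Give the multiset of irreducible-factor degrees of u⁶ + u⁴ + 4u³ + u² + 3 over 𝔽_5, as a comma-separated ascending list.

1, 1, 1, 3

Write h(u) = u⁶ + u⁴ + 4u³ + u² + 3.
Roots in 𝔽_5: h(0) = 3; h(1) = 0 → root; h(2) = 4; h(3) = 0 → root; h(4) = 2.
Linear factors from roots: (u + 4), (u + 2).
Complete factorization: h(u) = (u + 4)·(u + 2)^2·(u³ + 2u² + 3).
Factor degrees with multiplicity: 1 + 1 + 1 + 3 = 6.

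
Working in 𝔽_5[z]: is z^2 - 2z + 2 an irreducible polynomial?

Write g(z) = z^2 - 2z + 2.
Check for roots in 𝔽_5: g(0) = 2; g(1) = 1; g(2) = 2; g(3) = 0 → root; g(4) = 0 → root.
g(3) = 0, so (z − 3) divides g(z); g is reducible.

No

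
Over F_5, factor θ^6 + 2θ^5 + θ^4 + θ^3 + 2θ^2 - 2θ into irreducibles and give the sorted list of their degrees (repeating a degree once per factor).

Write g(θ) = θ^6 + 2θ^5 + θ^4 + θ^3 + 2θ^2 - 2θ.
Roots in F_5: g(0) = 0 → root; g(1) = 0 → root; g(2) = 1; g(3) = 0 → root; g(4) = 3.
Linear factors from roots: (θ), (θ - 1), (θ + 2).
Complete factorization: g(θ) = (θ)·(θ + 2)·(θ - 1)^2·(θ^2 + 2θ - 1).
Factor degrees with multiplicity: 1 + 1 + 1 + 1 + 2 = 6.

1, 1, 1, 1, 2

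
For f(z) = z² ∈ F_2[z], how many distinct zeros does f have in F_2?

Evaluate at each of the 2 elements of F_2:
f(0) = 0 → root; f(1) = 1.
Roots: {0}.

1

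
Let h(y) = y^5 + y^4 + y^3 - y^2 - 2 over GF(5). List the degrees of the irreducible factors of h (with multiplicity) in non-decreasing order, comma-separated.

1, 1, 1, 1, 1

Roots in GF(5): h(0) = 3; h(1) = 0 → root; h(2) = 0 → root; h(3) = 0 → root; h(4) = 1.
Linear factors from roots: (y - 1), (y - 2), (y + 2).
Complete factorization: h(y) = (y + 2)·(y - 2)^2·(y - 1)^2.
Factor degrees with multiplicity: 1 + 1 + 1 + 1 + 1 = 5.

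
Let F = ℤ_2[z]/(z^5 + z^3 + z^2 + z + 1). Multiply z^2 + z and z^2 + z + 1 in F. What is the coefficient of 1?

0

Multiply in ℤ_2[z]: (z^2 + z)·(z^2 + z + 1) = z^4 + z.
Reduced: z^4 + z.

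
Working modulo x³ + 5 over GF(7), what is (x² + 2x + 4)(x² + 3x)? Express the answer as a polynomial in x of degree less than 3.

Multiply in GF(7)[x]: (x² + 2x + 4)·(x² + 3x) = x⁴ + 5x³ + 3x² + 5x.
Reduce using x³ ≡ 2 (mod x³ + 5).
Reduced: 3x² + 3.

3x^2 + 3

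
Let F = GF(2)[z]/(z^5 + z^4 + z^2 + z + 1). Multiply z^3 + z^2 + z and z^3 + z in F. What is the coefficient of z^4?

Multiply in GF(2)[z]: (z^3 + z^2 + z)·(z^3 + z) = z^6 + z^5 + z^3 + z^2.
Reduce using z^5 ≡ z^4 + z^2 + z + 1 (mod z^5 + z^4 + z^2 + z + 1).
Reduced: z.

0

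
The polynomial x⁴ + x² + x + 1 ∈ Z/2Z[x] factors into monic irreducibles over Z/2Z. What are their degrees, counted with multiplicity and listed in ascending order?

1, 3

Write h(x) = x⁴ + x² + x + 1.
Roots in Z/2Z: h(0) = 1; h(1) = 0 → root.
Linear factors from roots: (x + 1).
Complete factorization: h(x) = (x + 1)·(x³ + x² + 1).
Factor degrees with multiplicity: 1 + 3 = 4.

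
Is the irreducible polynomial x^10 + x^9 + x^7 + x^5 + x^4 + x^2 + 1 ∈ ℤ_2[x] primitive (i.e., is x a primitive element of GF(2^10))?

Yes

Write f(x) = x^10 + x^9 + x^7 + x^5 + x^4 + x^2 + 1.
|GF(2^10)^×| = 2^10 − 1 = 1023. Prime factorization: 1023 = 3·11·31.
f is primitive ⇔ x has order 1023 in GF(2)[x]/(f), i.e. x^(1023/q) ≠ 1 for each prime q | 1023.
x^(341) mod f = x^6 + x^4 + x^3 + x^2 + x + 1.
x^(93) mod f = x^9 + x^8 + x^7 + x^6 + 1.
x^(33) mod f = x^8 + x^7 + x^5 + x^2.
None equal 1, so x has full order 1023; f is primitive.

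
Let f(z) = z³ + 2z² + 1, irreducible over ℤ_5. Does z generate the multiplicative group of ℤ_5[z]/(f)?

No

|GF(5^3)^×| = 5^3 − 1 = 124. Prime factorization: 124 = 2^2·31.
f is primitive ⇔ z has order 124 in GF(5)[z]/(f), i.e. z^(124/q) ≠ 1 for each prime q | 124.
z^(62) mod f = 1
z^(4) mod f = 4z² + 4z + 2.
Since z^(62) = 1, the order of z divides 62 < 124; not primitive.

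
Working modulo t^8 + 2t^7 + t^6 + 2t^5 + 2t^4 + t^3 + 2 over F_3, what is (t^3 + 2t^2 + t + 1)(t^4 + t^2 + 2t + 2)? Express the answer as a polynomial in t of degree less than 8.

t^7 + 2t^6 + 2t^5 + 2t^4 + t^3 + t^2 + t + 2

Multiply in F_3[t]: (t^3 + 2t^2 + t + 1)·(t^4 + t^2 + 2t + 2) = t^7 + 2t^6 + 2t^5 + 2t^4 + t^3 + t^2 + t + 2.
Reduced: t^7 + 2t^6 + 2t^5 + 2t^4 + t^3 + t^2 + t + 2.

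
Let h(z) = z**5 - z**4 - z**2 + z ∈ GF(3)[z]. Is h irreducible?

Check for roots in GF(3): h(0) = 0 → root; h(1) = 0 → root; h(2) = 2.
h(0) = 0, so (z) divides h(z); h is reducible.

No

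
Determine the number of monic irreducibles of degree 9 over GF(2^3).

Gauss's count: N_{8}(9) = (1/9) Σ_{d|9} μ(9/d)·8^d.
Divisors of 9: 1, 3, 9; μ(9/d) for each: 0, -1, 1.
Σ = − 8^3 + 8^9 = 134217216.
N = 134217216/9 = 14913024.

14913024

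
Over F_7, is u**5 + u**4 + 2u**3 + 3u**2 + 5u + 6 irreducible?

Write f(u) = u**5 + u**4 + 2u**3 + 3u**2 + 5u + 6.
Check for roots in F_7: f(0) = 6; f(1) = 4; f(2) = 1; f(3) = 6; f(4) = 5; f(5) = 4; f(6) = 2.
No roots, so no linear factors.
Degree-2 irreducible divisors: test the 21 monic irreducibles of degree 2 over GF(7).
None of them divide f (all give nonzero remainder).
No irreducible factor of degree ≤ 2 exists, so f is irreducible over GF(7).

Yes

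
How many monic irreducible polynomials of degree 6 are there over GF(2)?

9

x^(2^6) − x is the product of all monic irreducibles of degree dividing 6; Möbius inversion gives N = (1/6) Σ μ(6/d)·2^d.
Divisors of 6: 1, 2, 3, 6; μ(6/d) for each: 1, -1, -1, 1.
Σ = 2^1 − 2^2 − 2^3 + 2^6 = 54.
N = 54/6 = 9.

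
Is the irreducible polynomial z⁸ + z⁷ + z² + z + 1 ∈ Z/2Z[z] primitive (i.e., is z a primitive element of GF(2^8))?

Write f(z) = z⁸ + z⁷ + z² + z + 1.
|GF(2^8)^×| = 2^8 − 1 = 255. Prime factorization: 255 = 3·5·17.
f is primitive ⇔ z has order 255 in GF(2)[z]/(f), i.e. z^(255/q) ≠ 1 for each prime q | 255.
z^(85) mod f = z⁷ + z⁵ + z³ + z.
z^(51) mod f = z⁶ + z⁵ + z³ + z².
z^(15) mod f = z⁷ + z⁶ + z⁵ + z⁴ + z².
None equal 1, so z has full order 255; f is primitive.

Yes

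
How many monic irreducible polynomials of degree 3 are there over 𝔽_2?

2

x^(2^3) − x is the product of all monic irreducibles of degree dividing 3; Möbius inversion gives N = (1/3) Σ μ(3/d)·2^d.
Divisors of 3: 1, 3; μ(3/d) for each: -1, 1.
Σ = − 2^1 + 2^3 = 6.
N = 6/3 = 2.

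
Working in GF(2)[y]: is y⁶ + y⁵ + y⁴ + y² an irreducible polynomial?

No

Write m(y) = y⁶ + y⁵ + y⁴ + y².
Check for roots in GF(2): m(0) = 0 → root; m(1) = 0 → root.
m(0) = 0, so (y) divides m(y); m is reducible.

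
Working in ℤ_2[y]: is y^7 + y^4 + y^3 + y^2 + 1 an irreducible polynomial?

Yes

Write g(y) = y^7 + y^4 + y^3 + y^2 + 1.
Check for roots in ℤ_2: g(0) = 1; g(1) = 1.
No roots, so no linear factors.
Monic irreducibles of degree 2 over GF(2): y^2 + y + 1.
None of them divide g (all give nonzero remainder).
Monic irreducibles of degree 3 over GF(2): y^3 + y + 1, y^3 + y^2 + 1.
None of them divide g (all give nonzero remainder).
No irreducible factor of degree ≤ 3 exists, so g is irreducible over GF(2).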